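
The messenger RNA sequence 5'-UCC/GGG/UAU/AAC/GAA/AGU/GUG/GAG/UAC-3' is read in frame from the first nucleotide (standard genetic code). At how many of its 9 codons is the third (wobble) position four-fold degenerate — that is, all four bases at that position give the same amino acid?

Codon 1 UCC (Ser): third position 4-fold.
Codon 2 GGG (Gly): third position 4-fold.
Codon 3 UAU (Tyr): third position 2-fold.
Codon 4 AAC (Asn): third position 2-fold.
Codon 5 GAA (Glu): third position 2-fold.
Codon 6 AGU (Ser): third position 2-fold.
Codon 7 GUG (Val): third position 4-fold.
Codon 8 GAG (Glu): third position 2-fold.
Codon 9 UAC (Tyr): third position 2-fold.
Four-fold degenerate third positions: 3.

3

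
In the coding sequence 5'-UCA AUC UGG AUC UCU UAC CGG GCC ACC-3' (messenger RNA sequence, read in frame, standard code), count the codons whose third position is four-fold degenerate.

5

Codon 1 UCA (Ser): third position 4-fold.
Codon 2 AUC (Ile): third position 3-fold.
Codon 3 UGG (Trp): third position 1-fold.
Codon 4 AUC (Ile): third position 3-fold.
Codon 5 UCU (Ser): third position 4-fold.
Codon 6 UAC (Tyr): third position 2-fold.
Codon 7 CGG (Arg): third position 4-fold.
Codon 8 GCC (Ala): third position 4-fold.
Codon 9 ACC (Thr): third position 4-fold.
Four-fold degenerate third positions: 5.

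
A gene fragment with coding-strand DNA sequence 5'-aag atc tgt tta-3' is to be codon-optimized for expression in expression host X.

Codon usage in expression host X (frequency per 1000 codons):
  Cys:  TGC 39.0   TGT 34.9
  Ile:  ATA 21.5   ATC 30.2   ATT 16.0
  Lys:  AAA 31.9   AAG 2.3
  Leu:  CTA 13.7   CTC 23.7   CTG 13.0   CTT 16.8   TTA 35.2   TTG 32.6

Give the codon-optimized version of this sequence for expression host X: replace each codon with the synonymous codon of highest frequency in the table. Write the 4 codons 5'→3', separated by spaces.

AAA ATC TGC TTA

Codon 1 (Lys): best is AAA at 31.9.
Codon 2 (Ile): best is ATC at 30.2.
Codon 3 (Cys): best is TGC at 39.0.
Codon 4 (Leu): best is TTA at 35.2.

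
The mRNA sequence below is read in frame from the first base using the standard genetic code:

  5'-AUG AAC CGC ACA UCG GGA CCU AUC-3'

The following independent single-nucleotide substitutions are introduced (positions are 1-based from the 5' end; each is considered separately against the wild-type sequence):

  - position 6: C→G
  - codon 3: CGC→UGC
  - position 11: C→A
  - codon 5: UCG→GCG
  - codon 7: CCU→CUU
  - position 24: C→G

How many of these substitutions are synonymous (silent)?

Codon 2: AAC (Asn) → AAG (Lys) — missense.
Codon 3: CGC (Arg) → UGC (Cys) — missense.
Codon 4: ACA (Thr) → AAA (Lys) — missense.
Codon 5: UCG (Ser) → GCG (Ala) — missense.
Codon 7: CCU (Pro) → CUU (Leu) — missense.
Codon 8: AUC (Ile) → AUG (Met) — missense.
Synonymous: 0 of 6.

0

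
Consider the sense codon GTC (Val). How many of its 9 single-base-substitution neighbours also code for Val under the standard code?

Position 1: none → 0 synonymous.
Position 2: none → 0 synonymous.
Position 3: GTT, GTA, GTG → 3 synonymous.
Total: 0 + 0 + 3 = 3.

3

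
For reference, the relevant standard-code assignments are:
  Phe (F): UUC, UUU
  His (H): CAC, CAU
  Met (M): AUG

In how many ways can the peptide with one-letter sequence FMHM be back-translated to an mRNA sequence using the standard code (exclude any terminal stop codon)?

4

Phe: 2 codons.
Met: 1 codon.
His: 2 codons.
Met: 1 codon.
2 × 1 × 2 × 1 = 4.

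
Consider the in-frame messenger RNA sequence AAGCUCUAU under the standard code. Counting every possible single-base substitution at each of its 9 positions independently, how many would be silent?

5

Codon 1 (AAG, Lys): 1 synonymous substitution.
Codon 2 (CUC, Leu): 3 synonymous substitutions.
Codon 3 (UAU, Tyr): 1 synonymous substitution.
Total: 1 + 3 + 1 = 5.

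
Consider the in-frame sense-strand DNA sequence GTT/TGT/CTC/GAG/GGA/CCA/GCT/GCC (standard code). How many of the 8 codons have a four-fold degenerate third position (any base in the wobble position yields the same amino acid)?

Codon 1 GTT (Val): third position 4-fold.
Codon 2 TGT (Cys): third position 2-fold.
Codon 3 CTC (Leu): third position 4-fold.
Codon 4 GAG (Glu): third position 2-fold.
Codon 5 GGA (Gly): third position 4-fold.
Codon 6 CCA (Pro): third position 4-fold.
Codon 7 GCT (Ala): third position 4-fold.
Codon 8 GCC (Ala): third position 4-fold.
Four-fold degenerate third positions: 6.

6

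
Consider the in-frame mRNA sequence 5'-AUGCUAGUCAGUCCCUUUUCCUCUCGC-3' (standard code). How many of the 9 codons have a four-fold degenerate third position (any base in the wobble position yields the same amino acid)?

6

Codon 1 AUG (Met): third position 1-fold.
Codon 2 CUA (Leu): third position 4-fold.
Codon 3 GUC (Val): third position 4-fold.
Codon 4 AGU (Ser): third position 2-fold.
Codon 5 CCC (Pro): third position 4-fold.
Codon 6 UUU (Phe): third position 2-fold.
Codon 7 UCC (Ser): third position 4-fold.
Codon 8 UCU (Ser): third position 4-fold.
Codon 9 CGC (Arg): third position 4-fold.
Four-fold degenerate third positions: 6.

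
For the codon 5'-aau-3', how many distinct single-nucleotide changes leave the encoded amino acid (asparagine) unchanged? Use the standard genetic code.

Position 1: none → 0 synonymous.
Position 2: none → 0 synonymous.
Position 3: AAC → 1 synonymous.
Total: 0 + 0 + 1 = 1.

1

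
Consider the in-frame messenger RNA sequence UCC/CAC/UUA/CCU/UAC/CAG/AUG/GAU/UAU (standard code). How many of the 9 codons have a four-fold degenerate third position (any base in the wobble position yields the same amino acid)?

Codon 1 UCC (Ser): third position 4-fold.
Codon 2 CAC (His): third position 2-fold.
Codon 3 UUA (Leu): third position 2-fold.
Codon 4 CCU (Pro): third position 4-fold.
Codon 5 UAC (Tyr): third position 2-fold.
Codon 6 CAG (Gln): third position 2-fold.
Codon 7 AUG (Met): third position 1-fold.
Codon 8 GAU (Asp): third position 2-fold.
Codon 9 UAU (Tyr): third position 2-fold.
Four-fold degenerate third positions: 2.

2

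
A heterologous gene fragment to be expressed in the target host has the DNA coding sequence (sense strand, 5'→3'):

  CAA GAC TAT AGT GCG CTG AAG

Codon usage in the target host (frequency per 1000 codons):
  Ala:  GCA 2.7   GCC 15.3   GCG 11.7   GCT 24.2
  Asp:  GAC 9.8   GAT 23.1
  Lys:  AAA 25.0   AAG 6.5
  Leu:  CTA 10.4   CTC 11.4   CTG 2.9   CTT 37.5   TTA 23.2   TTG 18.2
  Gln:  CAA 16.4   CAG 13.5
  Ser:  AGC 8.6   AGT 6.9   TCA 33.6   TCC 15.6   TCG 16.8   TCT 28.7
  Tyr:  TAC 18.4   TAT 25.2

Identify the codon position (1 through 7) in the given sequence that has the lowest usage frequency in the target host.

6

Codon 1 CAA (Gln): 16.4 per 1000.
Codon 2 GAC (Asp): 9.8 per 1000.
Codon 3 TAT (Tyr): 25.2 per 1000.
Codon 4 AGT (Ser): 6.9 per 1000.
Codon 5 GCG (Ala): 11.7 per 1000.
Codon 6 CTG (Leu): 2.9 per 1000.
Codon 7 AAG (Lys): 6.5 per 1000.
Lowest frequency is 2.9 at codon 6.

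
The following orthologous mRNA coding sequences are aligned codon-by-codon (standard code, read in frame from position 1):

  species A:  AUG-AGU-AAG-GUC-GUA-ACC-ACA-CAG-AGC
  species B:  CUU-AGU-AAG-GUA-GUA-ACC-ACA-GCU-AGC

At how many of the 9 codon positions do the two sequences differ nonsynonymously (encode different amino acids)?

2

Codon 1: AUG Met / CUU Leu — nonsynonymous.
Codon 2: AGU Ser / AGU Ser — identical.
Codon 3: AAG Lys / AAG Lys — identical.
Codon 4: GUC Val / GUA Val — synonymous.
Codon 5: GUA Val / GUA Val — identical.
Codon 6: ACC Thr / ACC Thr — identical.
Codon 7: ACA Thr / ACA Thr — identical.
Codon 8: CAG Gln / GCU Ala — nonsynonymous.
Codon 9: AGC Ser / AGC Ser — identical.
Nonsynonymous differences: 2.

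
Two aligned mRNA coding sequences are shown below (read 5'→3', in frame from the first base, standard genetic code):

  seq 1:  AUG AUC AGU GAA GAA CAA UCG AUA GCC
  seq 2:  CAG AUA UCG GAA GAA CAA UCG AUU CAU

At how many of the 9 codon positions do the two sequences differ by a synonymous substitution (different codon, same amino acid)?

Codon 1: AUG Met / CAG Gln — nonsynonymous.
Codon 2: AUC Ile / AUA Ile — synonymous.
Codon 3: AGU Ser / UCG Ser — synonymous.
Codon 4: GAA Glu / GAA Glu — identical.
Codon 5: GAA Glu / GAA Glu — identical.
Codon 6: CAA Gln / CAA Gln — identical.
Codon 7: UCG Ser / UCG Ser — identical.
Codon 8: AUA Ile / AUU Ile — synonymous.
Codon 9: GCC Ala / CAU His — nonsynonymous.
Synonymous differences: 3.

3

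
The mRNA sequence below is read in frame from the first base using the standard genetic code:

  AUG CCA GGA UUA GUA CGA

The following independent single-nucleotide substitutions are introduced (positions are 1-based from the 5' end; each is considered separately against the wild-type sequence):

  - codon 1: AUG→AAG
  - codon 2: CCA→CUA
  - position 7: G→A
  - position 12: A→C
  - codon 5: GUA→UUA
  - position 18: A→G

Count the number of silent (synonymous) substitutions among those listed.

1

Codon 1: AUG (Met) → AAG (Lys) — missense.
Codon 2: CCA (Pro) → CUA (Leu) — missense.
Codon 3: GGA (Gly) → AGA (Arg) — missense.
Codon 4: UUA (Leu) → UUC (Phe) — missense.
Codon 5: GUA (Val) → UUA (Leu) — missense.
Codon 6: CGA (Arg) → CGG (Arg) — synonymous.
Synonymous: 1 of 6.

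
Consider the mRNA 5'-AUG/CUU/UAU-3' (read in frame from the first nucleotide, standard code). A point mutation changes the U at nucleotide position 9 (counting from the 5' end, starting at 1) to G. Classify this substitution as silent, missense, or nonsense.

nonsense

Position 9 falls in codon 3: UAU → Tyr.
After the substitution the codon is UAG → Stop.
The new codon is a stop codon, so this is a nonsense mutation.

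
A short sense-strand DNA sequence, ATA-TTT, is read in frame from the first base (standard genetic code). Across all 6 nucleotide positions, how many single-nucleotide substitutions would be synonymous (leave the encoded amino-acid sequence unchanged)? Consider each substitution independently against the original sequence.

Codon 1 (ATA, Ile): 2 synonymous substitutions.
Codon 2 (TTT, Phe): 1 synonymous substitution.
Total: 2 + 1 = 3.

3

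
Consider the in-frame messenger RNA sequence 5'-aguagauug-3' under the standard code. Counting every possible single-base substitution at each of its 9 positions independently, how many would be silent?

Codon 1 (AGU, Ser): 1 synonymous substitution.
Codon 2 (AGA, Arg): 2 synonymous substitutions.
Codon 3 (UUG, Leu): 2 synonymous substitutions.
Total: 1 + 2 + 2 = 5.

5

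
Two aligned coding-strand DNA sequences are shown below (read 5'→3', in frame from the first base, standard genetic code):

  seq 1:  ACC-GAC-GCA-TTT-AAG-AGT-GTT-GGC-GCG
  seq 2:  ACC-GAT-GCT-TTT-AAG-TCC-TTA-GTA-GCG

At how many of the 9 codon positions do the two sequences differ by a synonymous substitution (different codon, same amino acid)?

Codon 1: ACC Thr / ACC Thr — identical.
Codon 2: GAC Asp / GAT Asp — synonymous.
Codon 3: GCA Ala / GCT Ala — synonymous.
Codon 4: TTT Phe / TTT Phe — identical.
Codon 5: AAG Lys / AAG Lys — identical.
Codon 6: AGT Ser / TCC Ser — synonymous.
Codon 7: GTT Val / TTA Leu — nonsynonymous.
Codon 8: GGC Gly / GTA Val — nonsynonymous.
Codon 9: GCG Ala / GCG Ala — identical.
Synonymous differences: 3.

3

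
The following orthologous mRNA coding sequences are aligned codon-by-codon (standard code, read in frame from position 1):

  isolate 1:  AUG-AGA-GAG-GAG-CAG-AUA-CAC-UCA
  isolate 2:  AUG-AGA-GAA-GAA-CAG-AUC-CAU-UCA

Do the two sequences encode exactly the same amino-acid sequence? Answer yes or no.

yes

Codon 1: AUG Met / AUG Met — identical.
Codon 2: AGA Arg / AGA Arg — identical.
Codon 3: GAG Glu / GAA Glu — synonymous.
Codon 4: GAG Glu / GAA Glu — synonymous.
Codon 5: CAG Gln / CAG Gln — identical.
Codon 6: AUA Ile / AUC Ile — synonymous.
Codon 7: CAC His / CAU His — synonymous.
Codon 8: UCA Ser / UCA Ser — identical.
Nonsynonymous differences: 0 → same protein.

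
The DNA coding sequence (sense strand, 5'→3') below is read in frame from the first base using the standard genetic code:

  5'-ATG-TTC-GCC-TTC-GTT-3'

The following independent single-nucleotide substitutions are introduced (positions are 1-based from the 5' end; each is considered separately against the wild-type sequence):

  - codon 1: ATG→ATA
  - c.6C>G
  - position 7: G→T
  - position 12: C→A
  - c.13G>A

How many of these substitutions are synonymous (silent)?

Codon 1: ATG (Met) → ATA (Ile) — missense.
Codon 2: TTC (Phe) → TTG (Leu) — missense.
Codon 3: GCC (Ala) → TCC (Ser) — missense.
Codon 4: TTC (Phe) → TTA (Leu) — missense.
Codon 5: GTT (Val) → ATT (Ile) — missense.
Synonymous: 0 of 5.

0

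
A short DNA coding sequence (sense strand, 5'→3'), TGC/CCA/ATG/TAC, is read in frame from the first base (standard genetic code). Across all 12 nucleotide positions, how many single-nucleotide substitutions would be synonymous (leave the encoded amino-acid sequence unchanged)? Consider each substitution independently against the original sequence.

5

Codon 1 (TGC, Cys): 1 synonymous substitution.
Codon 2 (CCA, Pro): 3 synonymous substitutions.
Codon 3 (ATG, Met): 0 synonymous substitutions.
Codon 4 (TAC, Tyr): 1 synonymous substitution.
Total: 1 + 3 + 0 + 1 = 5.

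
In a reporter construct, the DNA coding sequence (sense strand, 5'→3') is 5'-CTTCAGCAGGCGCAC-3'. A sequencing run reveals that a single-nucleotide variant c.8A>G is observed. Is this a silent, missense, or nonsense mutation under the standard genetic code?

missense

Position 8 falls in codon 3: CAG → Gln.
After the substitution the codon is CGG → Arg.
Gln ≠ Arg, so this is a missense mutation.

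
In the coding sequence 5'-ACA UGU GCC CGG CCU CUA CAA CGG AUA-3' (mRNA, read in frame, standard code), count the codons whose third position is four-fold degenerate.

6

Codon 1 ACA (Thr): third position 4-fold.
Codon 2 UGU (Cys): third position 2-fold.
Codon 3 GCC (Ala): third position 4-fold.
Codon 4 CGG (Arg): third position 4-fold.
Codon 5 CCU (Pro): third position 4-fold.
Codon 6 CUA (Leu): third position 4-fold.
Codon 7 CAA (Gln): third position 2-fold.
Codon 8 CGG (Arg): third position 4-fold.
Codon 9 AUA (Ile): third position 3-fold.
Four-fold degenerate third positions: 6.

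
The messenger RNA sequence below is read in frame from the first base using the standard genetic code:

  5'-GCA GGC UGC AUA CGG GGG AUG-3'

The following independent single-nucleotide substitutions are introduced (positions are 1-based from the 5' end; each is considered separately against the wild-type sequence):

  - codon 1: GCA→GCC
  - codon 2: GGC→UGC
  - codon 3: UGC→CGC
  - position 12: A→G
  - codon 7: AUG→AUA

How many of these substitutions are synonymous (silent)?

1

Codon 1: GCA (Ala) → GCC (Ala) — synonymous.
Codon 2: GGC (Gly) → UGC (Cys) — missense.
Codon 3: UGC (Cys) → CGC (Arg) — missense.
Codon 4: AUA (Ile) → AUG (Met) — missense.
Codon 7: AUG (Met) → AUA (Ile) — missense.
Synonymous: 1 of 5.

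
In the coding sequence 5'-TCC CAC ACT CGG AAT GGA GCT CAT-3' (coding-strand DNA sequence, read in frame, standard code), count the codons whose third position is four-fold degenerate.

Codon 1 TCC (Ser): third position 4-fold.
Codon 2 CAC (His): third position 2-fold.
Codon 3 ACT (Thr): third position 4-fold.
Codon 4 CGG (Arg): third position 4-fold.
Codon 5 AAT (Asn): third position 2-fold.
Codon 6 GGA (Gly): third position 4-fold.
Codon 7 GCT (Ala): third position 4-fold.
Codon 8 CAT (His): third position 2-fold.
Four-fold degenerate third positions: 5.

5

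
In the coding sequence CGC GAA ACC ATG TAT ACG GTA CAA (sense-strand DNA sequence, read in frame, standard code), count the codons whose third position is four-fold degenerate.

Codon 1 CGC (Arg): third position 4-fold.
Codon 2 GAA (Glu): third position 2-fold.
Codon 3 ACC (Thr): third position 4-fold.
Codon 4 ATG (Met): third position 1-fold.
Codon 5 TAT (Tyr): third position 2-fold.
Codon 6 ACG (Thr): third position 4-fold.
Codon 7 GTA (Val): third position 4-fold.
Codon 8 CAA (Gln): third position 2-fold.
Four-fold degenerate third positions: 4.

4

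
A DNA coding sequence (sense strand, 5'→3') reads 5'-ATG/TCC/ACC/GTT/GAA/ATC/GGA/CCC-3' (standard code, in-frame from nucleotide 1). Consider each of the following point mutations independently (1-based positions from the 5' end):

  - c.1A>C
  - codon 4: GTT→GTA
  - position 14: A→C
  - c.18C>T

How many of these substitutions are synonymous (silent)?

2

Codon 1: ATG (Met) → CTG (Leu) — missense.
Codon 4: GTT (Val) → GTA (Val) — synonymous.
Codon 5: GAA (Glu) → GCA (Ala) — missense.
Codon 6: ATC (Ile) → ATT (Ile) — synonymous.
Synonymous: 2 of 4.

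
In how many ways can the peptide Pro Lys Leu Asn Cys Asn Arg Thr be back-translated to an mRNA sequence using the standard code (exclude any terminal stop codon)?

9216

Pro: 4 codons.
Lys: 2 codons.
Leu: 6 codons.
Asn: 2 codons.
Cys: 2 codons.
Asn: 2 codons.
Arg: 6 codons.
Thr: 4 codons.
4 × 2 × 6 × 2 × 2 × 2 × 6 × 4 = 9216.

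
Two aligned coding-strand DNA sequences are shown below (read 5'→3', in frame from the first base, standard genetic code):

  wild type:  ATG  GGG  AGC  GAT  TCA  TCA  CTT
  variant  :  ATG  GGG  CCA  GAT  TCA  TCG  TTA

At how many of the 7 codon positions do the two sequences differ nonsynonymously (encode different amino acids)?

1

Codon 1: ATG Met / ATG Met — identical.
Codon 2: GGG Gly / GGG Gly — identical.
Codon 3: AGC Ser / CCA Pro — nonsynonymous.
Codon 4: GAT Asp / GAT Asp — identical.
Codon 5: TCA Ser / TCA Ser — identical.
Codon 6: TCA Ser / TCG Ser — synonymous.
Codon 7: CTT Leu / TTA Leu — synonymous.
Nonsynonymous differences: 1.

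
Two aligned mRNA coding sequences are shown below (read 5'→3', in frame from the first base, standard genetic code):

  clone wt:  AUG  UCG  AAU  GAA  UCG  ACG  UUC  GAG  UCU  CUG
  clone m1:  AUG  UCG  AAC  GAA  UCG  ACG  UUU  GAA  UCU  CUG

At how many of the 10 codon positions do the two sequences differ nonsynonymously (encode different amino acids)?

0

Codon 1: AUG Met / AUG Met — identical.
Codon 2: UCG Ser / UCG Ser — identical.
Codon 3: AAU Asn / AAC Asn — synonymous.
Codon 4: GAA Glu / GAA Glu — identical.
Codon 5: UCG Ser / UCG Ser — identical.
Codon 6: ACG Thr / ACG Thr — identical.
Codon 7: UUC Phe / UUU Phe — synonymous.
Codon 8: GAG Glu / GAA Glu — synonymous.
Codon 9: UCU Ser / UCU Ser — identical.
Codon 10: CUG Leu / CUG Leu — identical.
Nonsynonymous differences: 0.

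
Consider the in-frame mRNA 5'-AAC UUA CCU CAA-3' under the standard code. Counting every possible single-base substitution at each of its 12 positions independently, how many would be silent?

7

Codon 1 (AAC, Asn): 1 synonymous substitution.
Codon 2 (UUA, Leu): 2 synonymous substitutions.
Codon 3 (CCU, Pro): 3 synonymous substitutions.
Codon 4 (CAA, Gln): 1 synonymous substitution.
Total: 1 + 2 + 3 + 1 = 7.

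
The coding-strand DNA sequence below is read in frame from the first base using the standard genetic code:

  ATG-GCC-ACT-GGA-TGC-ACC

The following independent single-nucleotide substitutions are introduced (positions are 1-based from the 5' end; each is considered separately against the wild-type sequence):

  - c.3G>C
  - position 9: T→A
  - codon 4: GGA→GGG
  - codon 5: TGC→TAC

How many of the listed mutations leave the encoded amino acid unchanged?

Codon 1: ATG (Met) → ATC (Ile) — missense.
Codon 3: ACT (Thr) → ACA (Thr) — synonymous.
Codon 4: GGA (Gly) → GGG (Gly) — synonymous.
Codon 5: TGC (Cys) → TAC (Tyr) — missense.
Synonymous: 2 of 4.

2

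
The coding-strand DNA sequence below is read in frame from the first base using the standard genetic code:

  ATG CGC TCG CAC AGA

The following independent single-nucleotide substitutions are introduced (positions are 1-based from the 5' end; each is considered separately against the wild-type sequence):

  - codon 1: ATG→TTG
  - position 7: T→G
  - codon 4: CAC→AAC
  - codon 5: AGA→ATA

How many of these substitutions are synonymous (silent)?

0

Codon 1: ATG (Met) → TTG (Leu) — missense.
Codon 3: TCG (Ser) → GCG (Ala) — missense.
Codon 4: CAC (His) → AAC (Asn) — missense.
Codon 5: AGA (Arg) → ATA (Ile) — missense.
Synonymous: 0 of 4.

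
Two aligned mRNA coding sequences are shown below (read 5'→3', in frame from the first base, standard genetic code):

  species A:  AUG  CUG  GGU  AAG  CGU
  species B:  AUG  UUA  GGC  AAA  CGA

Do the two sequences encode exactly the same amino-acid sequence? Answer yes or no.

Codon 1: AUG Met / AUG Met — identical.
Codon 2: CUG Leu / UUA Leu — synonymous.
Codon 3: GGU Gly / GGC Gly — synonymous.
Codon 4: AAG Lys / AAA Lys — synonymous.
Codon 5: CGU Arg / CGA Arg — synonymous.
Nonsynonymous differences: 0 → same protein.

yes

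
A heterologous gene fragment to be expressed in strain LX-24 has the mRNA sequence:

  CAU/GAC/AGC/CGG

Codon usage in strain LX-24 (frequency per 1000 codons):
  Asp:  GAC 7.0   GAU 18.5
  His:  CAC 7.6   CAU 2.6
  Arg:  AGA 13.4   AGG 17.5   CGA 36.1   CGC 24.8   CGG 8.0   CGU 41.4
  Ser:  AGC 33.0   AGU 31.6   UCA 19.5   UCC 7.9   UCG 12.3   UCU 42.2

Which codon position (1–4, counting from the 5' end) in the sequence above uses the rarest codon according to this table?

Codon 1 CAU (His): 2.6 per 1000.
Codon 2 GAC (Asp): 7.0 per 1000.
Codon 3 AGC (Ser): 33.0 per 1000.
Codon 4 CGG (Arg): 8.0 per 1000.
Lowest frequency is 2.6 at codon 1.

1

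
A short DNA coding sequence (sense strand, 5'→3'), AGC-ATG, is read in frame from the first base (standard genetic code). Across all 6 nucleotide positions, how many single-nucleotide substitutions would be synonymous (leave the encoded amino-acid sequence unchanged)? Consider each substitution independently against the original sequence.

1

Codon 1 (AGC, Ser): 1 synonymous substitution.
Codon 2 (ATG, Met): 0 synonymous substitutions.
Total: 1 + 0 = 1.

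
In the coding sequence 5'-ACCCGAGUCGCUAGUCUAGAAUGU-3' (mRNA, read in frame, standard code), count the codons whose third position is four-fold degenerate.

5

Codon 1 ACC (Thr): third position 4-fold.
Codon 2 CGA (Arg): third position 4-fold.
Codon 3 GUC (Val): third position 4-fold.
Codon 4 GCU (Ala): third position 4-fold.
Codon 5 AGU (Ser): third position 2-fold.
Codon 6 CUA (Leu): third position 4-fold.
Codon 7 GAA (Glu): third position 2-fold.
Codon 8 UGU (Cys): third position 2-fold.
Four-fold degenerate third positions: 5.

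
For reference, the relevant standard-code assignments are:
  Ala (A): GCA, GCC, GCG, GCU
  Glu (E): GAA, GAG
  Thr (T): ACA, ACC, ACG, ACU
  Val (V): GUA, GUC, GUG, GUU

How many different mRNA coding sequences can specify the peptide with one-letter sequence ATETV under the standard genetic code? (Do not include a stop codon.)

Ala: 4 codons.
Thr: 4 codons.
Glu: 2 codons.
Thr: 4 codons.
Val: 4 codons.
4 × 4 × 2 × 4 × 4 = 512.

512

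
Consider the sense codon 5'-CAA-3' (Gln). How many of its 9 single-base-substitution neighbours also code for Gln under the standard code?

Position 1: none → 0 synonymous.
Position 2: none → 0 synonymous.
Position 3: CAG → 1 synonymous.
Total: 0 + 0 + 1 = 1.

1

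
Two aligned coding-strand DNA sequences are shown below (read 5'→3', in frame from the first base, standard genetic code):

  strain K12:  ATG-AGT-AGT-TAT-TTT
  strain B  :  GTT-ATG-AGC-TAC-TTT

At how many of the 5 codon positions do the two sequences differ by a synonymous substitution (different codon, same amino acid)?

Codon 1: ATG Met / GTT Val — nonsynonymous.
Codon 2: AGT Ser / ATG Met — nonsynonymous.
Codon 3: AGT Ser / AGC Ser — synonymous.
Codon 4: TAT Tyr / TAC Tyr — synonymous.
Codon 5: TTT Phe / TTT Phe — identical.
Synonymous differences: 2.

2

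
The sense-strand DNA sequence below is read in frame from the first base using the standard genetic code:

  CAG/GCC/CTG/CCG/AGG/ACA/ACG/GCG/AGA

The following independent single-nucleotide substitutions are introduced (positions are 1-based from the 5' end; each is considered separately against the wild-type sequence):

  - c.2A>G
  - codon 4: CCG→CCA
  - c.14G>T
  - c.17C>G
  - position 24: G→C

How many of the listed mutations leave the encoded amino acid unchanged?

Codon 1: CAG (Gln) → CGG (Arg) — missense.
Codon 4: CCG (Pro) → CCA (Pro) — synonymous.
Codon 5: AGG (Arg) → ATG (Met) — missense.
Codon 6: ACA (Thr) → AGA (Arg) — missense.
Codon 8: GCG (Ala) → GCC (Ala) — synonymous.
Synonymous: 2 of 5.

2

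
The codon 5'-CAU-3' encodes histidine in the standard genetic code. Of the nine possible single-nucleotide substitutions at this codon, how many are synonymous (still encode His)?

1

Position 1: none → 0 synonymous.
Position 2: none → 0 synonymous.
Position 3: CAC → 1 synonymous.
Total: 0 + 0 + 1 = 1.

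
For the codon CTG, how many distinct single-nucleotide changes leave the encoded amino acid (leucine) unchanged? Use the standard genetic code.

Position 1: TTG → 1 synonymous.
Position 2: none → 0 synonymous.
Position 3: CTT, CTC, CTA → 3 synonymous.
Total: 1 + 0 + 3 = 4.

4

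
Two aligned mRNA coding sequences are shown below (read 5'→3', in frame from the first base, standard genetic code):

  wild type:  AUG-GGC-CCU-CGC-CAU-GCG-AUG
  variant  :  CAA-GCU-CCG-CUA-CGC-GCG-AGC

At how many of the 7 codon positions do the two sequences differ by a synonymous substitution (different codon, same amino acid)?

Codon 1: AUG Met / CAA Gln — nonsynonymous.
Codon 2: GGC Gly / GCU Ala — nonsynonymous.
Codon 3: CCU Pro / CCG Pro — synonymous.
Codon 4: CGC Arg / CUA Leu — nonsynonymous.
Codon 5: CAU His / CGC Arg — nonsynonymous.
Codon 6: GCG Ala / GCG Ala — identical.
Codon 7: AUG Met / AGC Ser — nonsynonymous.
Synonymous differences: 1.

1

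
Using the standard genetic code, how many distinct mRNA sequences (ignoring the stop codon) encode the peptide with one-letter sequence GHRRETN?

4608

Gly: 4 codons.
His: 2 codons.
Arg: 6 codons.
Arg: 6 codons.
Glu: 2 codons.
Thr: 4 codons.
Asn: 2 codons.
4 × 2 × 6 × 6 × 2 × 4 × 2 = 4608.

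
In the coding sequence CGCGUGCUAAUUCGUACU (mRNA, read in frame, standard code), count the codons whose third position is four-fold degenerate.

5

Codon 1 CGC (Arg): third position 4-fold.
Codon 2 GUG (Val): third position 4-fold.
Codon 3 CUA (Leu): third position 4-fold.
Codon 4 AUU (Ile): third position 3-fold.
Codon 5 CGU (Arg): third position 4-fold.
Codon 6 ACU (Thr): third position 4-fold.
Four-fold degenerate third positions: 5.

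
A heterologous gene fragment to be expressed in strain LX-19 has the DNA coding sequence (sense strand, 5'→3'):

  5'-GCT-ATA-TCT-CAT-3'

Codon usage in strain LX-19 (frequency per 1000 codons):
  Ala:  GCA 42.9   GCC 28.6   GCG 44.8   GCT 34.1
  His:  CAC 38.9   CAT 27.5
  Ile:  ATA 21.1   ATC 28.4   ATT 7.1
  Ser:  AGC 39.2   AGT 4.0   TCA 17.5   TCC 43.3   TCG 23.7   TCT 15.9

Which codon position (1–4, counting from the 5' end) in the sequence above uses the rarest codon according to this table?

Codon 1 GCT (Ala): 34.1 per 1000.
Codon 2 ATA (Ile): 21.1 per 1000.
Codon 3 TCT (Ser): 15.9 per 1000.
Codon 4 CAT (His): 27.5 per 1000.
Lowest frequency is 15.9 at codon 3.

3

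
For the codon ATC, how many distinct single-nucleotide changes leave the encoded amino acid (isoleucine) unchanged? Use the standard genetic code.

Position 1: none → 0 synonymous.
Position 2: none → 0 synonymous.
Position 3: ATT, ATA → 2 synonymous.
Total: 0 + 0 + 2 = 2.

2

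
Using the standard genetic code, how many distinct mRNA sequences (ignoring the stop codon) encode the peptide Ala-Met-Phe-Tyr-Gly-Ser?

384

Ala: 4 codons.
Met: 1 codon.
Phe: 2 codons.
Tyr: 2 codons.
Gly: 4 codons.
Ser: 6 codons.
4 × 1 × 2 × 2 × 4 × 6 = 384.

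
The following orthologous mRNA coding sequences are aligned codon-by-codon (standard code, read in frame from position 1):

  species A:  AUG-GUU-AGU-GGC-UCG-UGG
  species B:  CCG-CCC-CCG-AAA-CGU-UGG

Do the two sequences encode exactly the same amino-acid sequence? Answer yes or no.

Codon 1: AUG Met / CCG Pro — nonsynonymous.
Codon 2: GUU Val / CCC Pro — nonsynonymous.
Codon 3: AGU Ser / CCG Pro — nonsynonymous.
Codon 4: GGC Gly / AAA Lys — nonsynonymous.
Codon 5: UCG Ser / CGU Arg — nonsynonymous.
Codon 6: UGG Trp / UGG Trp — identical.
Nonsynonymous differences: 5 → different protein.

no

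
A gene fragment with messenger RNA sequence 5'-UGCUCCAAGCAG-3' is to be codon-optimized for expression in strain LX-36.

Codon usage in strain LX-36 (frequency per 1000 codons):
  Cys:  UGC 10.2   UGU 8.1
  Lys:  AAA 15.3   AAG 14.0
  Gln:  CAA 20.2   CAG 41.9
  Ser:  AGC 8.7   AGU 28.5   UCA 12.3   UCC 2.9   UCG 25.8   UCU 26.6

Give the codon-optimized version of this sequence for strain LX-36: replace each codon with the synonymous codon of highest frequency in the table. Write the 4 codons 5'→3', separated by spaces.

UGC AGU AAA CAG

Codon 1 (Cys): best is UGC at 10.2.
Codon 2 (Ser): best is AGU at 28.5.
Codon 3 (Lys): best is AAA at 15.3.
Codon 4 (Gln): best is CAG at 41.9.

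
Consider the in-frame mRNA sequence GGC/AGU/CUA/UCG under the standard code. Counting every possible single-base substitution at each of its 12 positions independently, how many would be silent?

11

Codon 1 (GGC, Gly): 3 synonymous substitutions.
Codon 2 (AGU, Ser): 1 synonymous substitution.
Codon 3 (CUA, Leu): 4 synonymous substitutions.
Codon 4 (UCG, Ser): 3 synonymous substitutions.
Total: 3 + 1 + 4 + 3 = 11.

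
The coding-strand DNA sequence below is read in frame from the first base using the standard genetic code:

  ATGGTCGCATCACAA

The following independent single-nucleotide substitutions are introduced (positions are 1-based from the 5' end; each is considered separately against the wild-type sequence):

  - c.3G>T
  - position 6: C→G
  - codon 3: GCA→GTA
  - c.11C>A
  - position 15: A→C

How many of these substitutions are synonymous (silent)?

Codon 1: ATG (Met) → ATT (Ile) — missense.
Codon 2: GTC (Val) → GTG (Val) — synonymous.
Codon 3: GCA (Ala) → GTA (Val) — missense.
Codon 4: TCA (Ser) → TAA (Stop) — nonsense.
Codon 5: CAA (Gln) → CAC (His) — missense.
Synonymous: 1 of 5.

1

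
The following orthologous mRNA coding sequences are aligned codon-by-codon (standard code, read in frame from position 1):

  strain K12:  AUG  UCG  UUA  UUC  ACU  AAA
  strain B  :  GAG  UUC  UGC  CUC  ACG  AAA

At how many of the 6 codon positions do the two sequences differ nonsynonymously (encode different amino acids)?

4

Codon 1: AUG Met / GAG Glu — nonsynonymous.
Codon 2: UCG Ser / UUC Phe — nonsynonymous.
Codon 3: UUA Leu / UGC Cys — nonsynonymous.
Codon 4: UUC Phe / CUC Leu — nonsynonymous.
Codon 5: ACU Thr / ACG Thr — synonymous.
Codon 6: AAA Lys / AAA Lys — identical.
Nonsynonymous differences: 4.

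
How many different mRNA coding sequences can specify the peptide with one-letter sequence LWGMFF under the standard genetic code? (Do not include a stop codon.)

96

Leu: 6 codons.
Trp: 1 codon.
Gly: 4 codons.
Met: 1 codon.
Phe: 2 codons.
Phe: 2 codons.
6 × 1 × 4 × 1 × 2 × 2 = 96.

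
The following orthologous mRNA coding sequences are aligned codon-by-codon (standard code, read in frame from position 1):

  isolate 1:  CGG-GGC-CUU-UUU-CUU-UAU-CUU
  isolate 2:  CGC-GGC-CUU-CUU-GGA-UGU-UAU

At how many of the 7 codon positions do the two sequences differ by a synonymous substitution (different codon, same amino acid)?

Codon 1: CGG Arg / CGC Arg — synonymous.
Codon 2: GGC Gly / GGC Gly — identical.
Codon 3: CUU Leu / CUU Leu — identical.
Codon 4: UUU Phe / CUU Leu — nonsynonymous.
Codon 5: CUU Leu / GGA Gly — nonsynonymous.
Codon 6: UAU Tyr / UGU Cys — nonsynonymous.
Codon 7: CUU Leu / UAU Tyr — nonsynonymous.
Synonymous differences: 1.

1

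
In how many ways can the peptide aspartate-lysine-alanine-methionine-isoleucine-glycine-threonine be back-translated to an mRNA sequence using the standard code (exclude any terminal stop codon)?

768

Asp: 2 codons.
Lys: 2 codons.
Ala: 4 codons.
Met: 1 codon.
Ile: 3 codons.
Gly: 4 codons.
Thr: 4 codons.
2 × 2 × 4 × 1 × 3 × 4 × 4 = 768.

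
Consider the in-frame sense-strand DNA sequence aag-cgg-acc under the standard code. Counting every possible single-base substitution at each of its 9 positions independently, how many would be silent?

8

Codon 1 (AAG, Lys): 1 synonymous substitution.
Codon 2 (CGG, Arg): 4 synonymous substitutions.
Codon 3 (ACC, Thr): 3 synonymous substitutions.
Total: 1 + 4 + 3 = 8.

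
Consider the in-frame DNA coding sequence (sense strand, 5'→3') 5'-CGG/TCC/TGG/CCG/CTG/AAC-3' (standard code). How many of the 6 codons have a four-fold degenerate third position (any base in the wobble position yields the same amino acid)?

Codon 1 CGG (Arg): third position 4-fold.
Codon 2 TCC (Ser): third position 4-fold.
Codon 3 TGG (Trp): third position 1-fold.
Codon 4 CCG (Pro): third position 4-fold.
Codon 5 CTG (Leu): third position 4-fold.
Codon 6 AAC (Asn): third position 2-fold.
Four-fold degenerate third positions: 4.

4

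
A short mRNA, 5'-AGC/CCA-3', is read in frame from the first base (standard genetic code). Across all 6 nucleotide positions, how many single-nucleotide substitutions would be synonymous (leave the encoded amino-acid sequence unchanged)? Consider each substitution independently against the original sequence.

Codon 1 (AGC, Ser): 1 synonymous substitution.
Codon 2 (CCA, Pro): 3 synonymous substitutions.
Total: 1 + 3 = 4.

4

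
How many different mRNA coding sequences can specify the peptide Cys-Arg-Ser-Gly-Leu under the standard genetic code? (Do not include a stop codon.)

Cys: 2 codons.
Arg: 6 codons.
Ser: 6 codons.
Gly: 4 codons.
Leu: 6 codons.
2 × 6 × 6 × 4 × 6 = 1728.

1728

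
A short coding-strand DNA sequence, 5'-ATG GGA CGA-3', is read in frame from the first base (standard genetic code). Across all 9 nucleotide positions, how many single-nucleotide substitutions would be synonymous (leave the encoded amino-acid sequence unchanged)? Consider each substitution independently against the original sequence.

Codon 1 (ATG, Met): 0 synonymous substitutions.
Codon 2 (GGA, Gly): 3 synonymous substitutions.
Codon 3 (CGA, Arg): 4 synonymous substitutions.
Total: 0 + 3 + 4 = 7.

7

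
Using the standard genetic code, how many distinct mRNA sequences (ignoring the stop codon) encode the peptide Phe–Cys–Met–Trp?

4

Phe: 2 codons.
Cys: 2 codons.
Met: 1 codon.
Trp: 1 codon.
2 × 2 × 1 × 1 = 4.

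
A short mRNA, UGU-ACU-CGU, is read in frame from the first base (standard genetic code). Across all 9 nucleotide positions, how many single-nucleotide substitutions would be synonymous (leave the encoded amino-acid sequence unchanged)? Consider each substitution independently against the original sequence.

7

Codon 1 (UGU, Cys): 1 synonymous substitution.
Codon 2 (ACU, Thr): 3 synonymous substitutions.
Codon 3 (CGU, Arg): 3 synonymous substitutions.
Total: 1 + 3 + 3 = 7.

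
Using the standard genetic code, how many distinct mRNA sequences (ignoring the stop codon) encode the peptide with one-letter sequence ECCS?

48

Glu: 2 codons.
Cys: 2 codons.
Cys: 2 codons.
Ser: 6 codons.
2 × 2 × 2 × 6 = 48.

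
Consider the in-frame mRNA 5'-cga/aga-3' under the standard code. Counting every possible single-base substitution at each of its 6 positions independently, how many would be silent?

6

Codon 1 (CGA, Arg): 4 synonymous substitutions.
Codon 2 (AGA, Arg): 2 synonymous substitutions.
Total: 4 + 2 = 6.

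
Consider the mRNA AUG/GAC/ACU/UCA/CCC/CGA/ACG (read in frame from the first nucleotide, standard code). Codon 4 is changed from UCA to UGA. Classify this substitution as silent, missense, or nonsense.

Position 11 falls in codon 4: UCA → Ser.
After the substitution the codon is UGA → Stop.
The new codon is a stop codon, so this is a nonsense mutation.

nonsense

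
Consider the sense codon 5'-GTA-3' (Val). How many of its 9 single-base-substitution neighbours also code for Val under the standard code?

3

Position 1: none → 0 synonymous.
Position 2: none → 0 synonymous.
Position 3: GTT, GTC, GTG → 3 synonymous.
Total: 0 + 0 + 3 = 3.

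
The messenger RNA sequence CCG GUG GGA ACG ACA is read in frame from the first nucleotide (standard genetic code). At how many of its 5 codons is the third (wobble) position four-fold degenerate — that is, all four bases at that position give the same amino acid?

5

Codon 1 CCG (Pro): third position 4-fold.
Codon 2 GUG (Val): third position 4-fold.
Codon 3 GGA (Gly): third position 4-fold.
Codon 4 ACG (Thr): third position 4-fold.
Codon 5 ACA (Thr): third position 4-fold.
Four-fold degenerate third positions: 5.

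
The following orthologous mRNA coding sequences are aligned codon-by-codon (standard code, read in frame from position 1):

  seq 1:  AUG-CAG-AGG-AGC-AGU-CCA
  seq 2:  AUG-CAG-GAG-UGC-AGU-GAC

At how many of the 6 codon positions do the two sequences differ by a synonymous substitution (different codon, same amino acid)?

0

Codon 1: AUG Met / AUG Met — identical.
Codon 2: CAG Gln / CAG Gln — identical.
Codon 3: AGG Arg / GAG Glu — nonsynonymous.
Codon 4: AGC Ser / UGC Cys — nonsynonymous.
Codon 5: AGU Ser / AGU Ser — identical.
Codon 6: CCA Pro / GAC Asp — nonsynonymous.
Synonymous differences: 0.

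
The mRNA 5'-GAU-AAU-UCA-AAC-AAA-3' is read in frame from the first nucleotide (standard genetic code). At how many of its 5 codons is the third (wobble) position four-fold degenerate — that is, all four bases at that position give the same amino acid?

Codon 1 GAU (Asp): third position 2-fold.
Codon 2 AAU (Asn): third position 2-fold.
Codon 3 UCA (Ser): third position 4-fold.
Codon 4 AAC (Asn): third position 2-fold.
Codon 5 AAA (Lys): third position 2-fold.
Four-fold degenerate third positions: 1.

1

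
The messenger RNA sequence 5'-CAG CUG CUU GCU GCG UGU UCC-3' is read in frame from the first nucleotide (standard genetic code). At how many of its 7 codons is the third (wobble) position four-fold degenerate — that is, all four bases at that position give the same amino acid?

Codon 1 CAG (Gln): third position 2-fold.
Codon 2 CUG (Leu): third position 4-fold.
Codon 3 CUU (Leu): third position 4-fold.
Codon 4 GCU (Ala): third position 4-fold.
Codon 5 GCG (Ala): third position 4-fold.
Codon 6 UGU (Cys): third position 2-fold.
Codon 7 UCC (Ser): third position 4-fold.
Four-fold degenerate third positions: 5.

5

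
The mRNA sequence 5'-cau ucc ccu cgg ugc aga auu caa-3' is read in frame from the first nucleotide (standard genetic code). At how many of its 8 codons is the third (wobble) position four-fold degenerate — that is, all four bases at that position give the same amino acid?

Codon 1 CAU (His): third position 2-fold.
Codon 2 UCC (Ser): third position 4-fold.
Codon 3 CCU (Pro): third position 4-fold.
Codon 4 CGG (Arg): third position 4-fold.
Codon 5 UGC (Cys): third position 2-fold.
Codon 6 AGA (Arg): third position 2-fold.
Codon 7 AUU (Ile): third position 3-fold.
Codon 8 CAA (Gln): third position 2-fold.
Four-fold degenerate third positions: 3.

3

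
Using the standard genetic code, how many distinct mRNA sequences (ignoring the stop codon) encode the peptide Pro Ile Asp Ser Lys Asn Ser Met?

Pro: 4 codons.
Ile: 3 codons.
Asp: 2 codons.
Ser: 6 codons.
Lys: 2 codons.
Asn: 2 codons.
Ser: 6 codons.
Met: 1 codon.
4 × 3 × 2 × 6 × 2 × 2 × 6 × 1 = 3456.

3456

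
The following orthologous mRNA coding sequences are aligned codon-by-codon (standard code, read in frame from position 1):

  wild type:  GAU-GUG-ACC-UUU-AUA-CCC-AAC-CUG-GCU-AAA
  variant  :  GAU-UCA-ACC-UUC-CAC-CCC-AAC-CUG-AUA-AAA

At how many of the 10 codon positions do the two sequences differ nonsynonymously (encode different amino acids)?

3

Codon 1: GAU Asp / GAU Asp — identical.
Codon 2: GUG Val / UCA Ser — nonsynonymous.
Codon 3: ACC Thr / ACC Thr — identical.
Codon 4: UUU Phe / UUC Phe — synonymous.
Codon 5: AUA Ile / CAC His — nonsynonymous.
Codon 6: CCC Pro / CCC Pro — identical.
Codon 7: AAC Asn / AAC Asn — identical.
Codon 8: CUG Leu / CUG Leu — identical.
Codon 9: GCU Ala / AUA Ile — nonsynonymous.
Codon 10: AAA Lys / AAA Lys — identical.
Nonsynonymous differences: 3.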